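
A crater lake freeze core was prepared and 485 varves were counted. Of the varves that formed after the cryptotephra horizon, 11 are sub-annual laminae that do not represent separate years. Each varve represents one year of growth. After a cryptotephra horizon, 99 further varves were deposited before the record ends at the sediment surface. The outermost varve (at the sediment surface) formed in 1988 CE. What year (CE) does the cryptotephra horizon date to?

99 varves formed after the cryptotephra horizon.
Removing the 11 false varves leaves 99 − 11 = 88 true varves beyond the cryptotephra horizon.
Counting back 88 years from 1988 CE places the cryptotephra horizon in 1988 − 88 = 1900 CE.

1900 CE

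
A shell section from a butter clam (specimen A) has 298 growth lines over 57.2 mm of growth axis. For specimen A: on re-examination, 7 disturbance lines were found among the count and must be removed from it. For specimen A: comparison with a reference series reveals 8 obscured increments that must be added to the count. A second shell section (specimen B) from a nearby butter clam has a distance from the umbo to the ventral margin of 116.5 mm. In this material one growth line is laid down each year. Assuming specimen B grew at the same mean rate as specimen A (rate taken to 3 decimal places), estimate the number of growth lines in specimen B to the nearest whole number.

610 growth lines

Specimen A: true growth line count = 298 − 7 + 8 = 299.
A: Extension rate ≈ 57.2 / 299 = 0.191 mm per year.
B spans 116.5 / 0.191 = 609.95 years ≈ 610 growth lines.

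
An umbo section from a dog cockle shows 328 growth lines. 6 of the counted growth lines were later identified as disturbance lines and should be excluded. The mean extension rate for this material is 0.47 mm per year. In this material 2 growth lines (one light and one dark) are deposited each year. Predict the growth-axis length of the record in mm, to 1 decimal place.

75.7 mm

Correcting the raw count gives 328 − 6 = 322 true growth lines.
With 2 growth lines per year, 322 / 2 = 161 years.
161 years at 0.47 mm/year gives 0.47 × 161 = 75.7 mm.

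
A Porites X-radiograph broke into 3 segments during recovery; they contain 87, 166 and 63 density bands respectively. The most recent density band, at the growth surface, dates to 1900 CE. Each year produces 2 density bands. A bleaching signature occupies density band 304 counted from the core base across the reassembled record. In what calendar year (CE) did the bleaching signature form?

1894 CE

Total density bands = 87 + 166 + 63 = 316.
316 − 304 = 12 density bands lie beyond the bleaching signature toward the growth surface.
With 2 density bands per year, 12 / 2 = 6 years.
Counting back 6 years from 1900 CE places the bleaching signature in 1900 − 6 = 1894 CE.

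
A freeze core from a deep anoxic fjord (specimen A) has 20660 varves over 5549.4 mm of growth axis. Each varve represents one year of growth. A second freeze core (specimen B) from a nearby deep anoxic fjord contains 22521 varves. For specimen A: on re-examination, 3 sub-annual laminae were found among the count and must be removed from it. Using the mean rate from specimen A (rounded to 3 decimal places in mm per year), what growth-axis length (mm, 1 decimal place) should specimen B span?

Specimen A: adjusted count: 20660 − 3 = 20657 varves.
A: 5549.4 mm over 20657 years gives 5549.4 / 20657 ≈ 0.269 mm per year.
For B, 0.269 mm/year × 22521 years = 6058.1 mm.

6058.1 mm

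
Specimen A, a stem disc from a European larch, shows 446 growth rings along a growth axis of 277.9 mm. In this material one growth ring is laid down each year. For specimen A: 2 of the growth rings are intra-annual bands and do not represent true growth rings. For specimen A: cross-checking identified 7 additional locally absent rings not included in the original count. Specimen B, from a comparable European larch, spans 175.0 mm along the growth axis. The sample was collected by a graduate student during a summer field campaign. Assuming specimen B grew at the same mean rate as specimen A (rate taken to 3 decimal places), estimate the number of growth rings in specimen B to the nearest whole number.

Specimen A: adjusted count: 446 − 2 + 7 = 451 growth rings.
A: Mean rate = 277.9 mm / 451 years ≈ 0.616 mm/year.
Specimen B: 175.0 mm / 0.616 mm per year = 284.09 years ≈ 284 growth rings.

284 growth rings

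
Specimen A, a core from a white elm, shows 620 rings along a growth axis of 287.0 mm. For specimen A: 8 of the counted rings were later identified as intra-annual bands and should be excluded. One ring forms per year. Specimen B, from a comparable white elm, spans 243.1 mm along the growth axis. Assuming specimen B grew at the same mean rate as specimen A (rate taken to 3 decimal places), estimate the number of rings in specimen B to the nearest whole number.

Specimen A: true ring count = 620 − 8 = 612.
A: Extension rate ≈ 287.0 / 612 = 0.469 mm per year.
For B, 243.1 / 0.469 = 518.34 years ≈ 518 rings.

518 rings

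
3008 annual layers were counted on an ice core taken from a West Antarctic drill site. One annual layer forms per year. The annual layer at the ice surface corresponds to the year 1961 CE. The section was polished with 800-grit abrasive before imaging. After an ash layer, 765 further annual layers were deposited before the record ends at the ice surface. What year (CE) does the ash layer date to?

1196 CE

765 annual layers post-date the ash layer.
The annual layer at the ice surface is 1961 CE, so the ash layer dates to 1961 − 765 = 1196 CE.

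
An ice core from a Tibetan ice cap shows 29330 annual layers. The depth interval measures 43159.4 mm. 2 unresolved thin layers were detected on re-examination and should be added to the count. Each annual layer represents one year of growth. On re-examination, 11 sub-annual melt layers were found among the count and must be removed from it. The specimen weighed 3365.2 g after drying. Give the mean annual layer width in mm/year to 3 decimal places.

1.472 mm/year

True annual layer count = 29330 − 11 + 2 = 29321.
43159.4 mm over 29321 years gives 43159.4 / 29321 ≈ 1.472 mm/year.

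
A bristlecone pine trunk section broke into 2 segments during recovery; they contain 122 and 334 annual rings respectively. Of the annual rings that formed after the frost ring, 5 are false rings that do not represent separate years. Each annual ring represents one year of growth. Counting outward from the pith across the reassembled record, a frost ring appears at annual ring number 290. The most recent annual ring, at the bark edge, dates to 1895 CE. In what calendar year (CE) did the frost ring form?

1734 CE

Total annual rings = 122 + 334 = 456.
The frost ring sits at annual ring 290 from the pith, so 456 − 290 = 166 annual rings formed after it.
166 − 5 false = 161 true annual rings after the frost ring.
The annual ring at the bark edge is 1895 CE, so the frost ring dates to 1895 − 161 = 1734 CE.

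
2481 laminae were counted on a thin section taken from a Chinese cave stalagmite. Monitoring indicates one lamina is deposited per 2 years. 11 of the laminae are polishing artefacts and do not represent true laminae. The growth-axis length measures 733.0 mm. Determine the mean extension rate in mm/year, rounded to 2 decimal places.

Correcting the raw count gives 2481 − 11 = 2470 true laminae.
At 2 years per lamina, 2470 × 2 = 4940 years.
Extension rate ≈ 733.0 / 4940 = 0.15 mm/year.

0.15 mm/year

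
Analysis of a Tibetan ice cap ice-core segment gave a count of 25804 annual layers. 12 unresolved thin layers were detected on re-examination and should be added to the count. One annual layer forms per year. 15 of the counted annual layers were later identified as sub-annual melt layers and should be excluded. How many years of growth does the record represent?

25801 yr

Correcting the raw count gives 25804 − 15 + 12 = 25801 true annual layers.
With a one-to-one annual layer periodicity this is 25801 years.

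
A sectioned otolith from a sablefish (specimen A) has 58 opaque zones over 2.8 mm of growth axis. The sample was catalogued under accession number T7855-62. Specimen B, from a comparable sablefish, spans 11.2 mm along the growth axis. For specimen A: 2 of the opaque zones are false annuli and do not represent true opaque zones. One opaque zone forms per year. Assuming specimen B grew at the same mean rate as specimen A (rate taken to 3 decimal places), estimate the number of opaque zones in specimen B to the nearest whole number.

Specimen A: true opaque zone count = 58 − 2 = 56.
A: 2.8 mm over 56 years gives 2.8 / 56 ≈ 0.050 mm/year.
For B, 11.2 / 0.050 = 224.00 years ≈ 224 opaque zones.

224 opaque zones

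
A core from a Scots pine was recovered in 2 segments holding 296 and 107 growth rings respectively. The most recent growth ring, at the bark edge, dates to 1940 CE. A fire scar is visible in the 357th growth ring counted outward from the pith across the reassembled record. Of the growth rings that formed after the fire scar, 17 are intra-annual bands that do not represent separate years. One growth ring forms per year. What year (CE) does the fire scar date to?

Total growth rings = 296 + 107 = 403.
The fire scar sits at growth ring 357 from the pith, so 403 − 357 = 46 growth rings formed after it.
Excluding 17 false growth rings: 46 − 17 = 29.
1940 − 29 = 1911 CE.

1911 CE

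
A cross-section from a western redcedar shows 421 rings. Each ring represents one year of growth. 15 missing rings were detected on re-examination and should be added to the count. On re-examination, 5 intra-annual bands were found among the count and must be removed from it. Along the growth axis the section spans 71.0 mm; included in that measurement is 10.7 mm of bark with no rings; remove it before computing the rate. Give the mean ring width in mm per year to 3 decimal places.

0.140 mm per year

After corrections the count is 421 − 5 + 15 = 431 rings.
Removing the 10.7 mm offcut leaves 71.0 − 10.7 = 60.3 mm.
Mean rate = 60.3 mm / 431 years ≈ 0.140 mm per year.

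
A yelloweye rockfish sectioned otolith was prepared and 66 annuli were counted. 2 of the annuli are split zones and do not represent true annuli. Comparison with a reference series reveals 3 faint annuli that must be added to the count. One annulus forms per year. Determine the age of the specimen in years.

True annulus count = 66 − 2 + 3 = 67.
One annulus per year makes the duration 67 years.

67 yr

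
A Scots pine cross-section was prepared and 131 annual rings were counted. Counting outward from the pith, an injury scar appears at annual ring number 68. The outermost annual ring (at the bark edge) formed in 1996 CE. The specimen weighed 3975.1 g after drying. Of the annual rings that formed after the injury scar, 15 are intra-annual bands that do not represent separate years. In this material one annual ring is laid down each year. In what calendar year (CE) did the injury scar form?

1948 CE

131 − 68 = 63 annual rings lie beyond the injury scar toward the bark edge.
63 − 15 false = 48 true annual rings after the injury scar.
1996 − 48 = 1948 CE.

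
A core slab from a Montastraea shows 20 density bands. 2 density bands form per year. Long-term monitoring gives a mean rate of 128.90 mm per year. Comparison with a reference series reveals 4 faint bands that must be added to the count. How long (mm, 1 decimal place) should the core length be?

True density band count = 20 + 4 = 24.
Dividing by 2 density bands per year: 24 / 2 = 12 years.
Length ≈ 128.90 × 12 = 1546.8 mm.

1546.8 mm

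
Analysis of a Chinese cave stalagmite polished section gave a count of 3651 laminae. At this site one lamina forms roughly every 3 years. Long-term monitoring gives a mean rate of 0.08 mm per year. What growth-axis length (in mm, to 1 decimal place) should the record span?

876.2 mm

Multiplying by 3 years per lamina: 3651 × 3 = 10953 years.
Length ≈ 0.08 × 10953 = 876.2 mm.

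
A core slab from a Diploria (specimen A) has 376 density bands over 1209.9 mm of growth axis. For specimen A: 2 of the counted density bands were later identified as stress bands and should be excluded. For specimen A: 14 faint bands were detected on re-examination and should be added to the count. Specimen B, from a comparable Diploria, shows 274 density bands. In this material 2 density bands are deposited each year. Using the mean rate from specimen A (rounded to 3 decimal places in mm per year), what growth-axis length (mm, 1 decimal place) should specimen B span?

Specimen A: correcting the raw count gives 376 − 2 + 14 = 388 true density bands.
Specimen A: with 2 density bands per year, 388 / 2 = 194 years.
A: 1209.9 mm over 194 years gives 1209.9 / 194 ≈ 6.237 mm/year.
Specimen B: dividing by 2 density bands per year: 274 / 2 = 137 years. Length of B = 6.237 × 137 = 854.5 mm.

854.5 mm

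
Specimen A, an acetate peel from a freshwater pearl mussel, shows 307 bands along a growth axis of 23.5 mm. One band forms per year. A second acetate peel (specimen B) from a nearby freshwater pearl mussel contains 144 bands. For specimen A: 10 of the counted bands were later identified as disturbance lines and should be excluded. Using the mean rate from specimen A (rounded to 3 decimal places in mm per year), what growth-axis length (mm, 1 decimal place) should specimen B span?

Specimen A: correcting the raw count gives 307 − 10 = 297 true bands.
A: Extension rate ≈ 23.5 / 297 = 0.079 mm/yr.
Length of B = 0.079 × 144 = 11.4 mm.

11.4 mm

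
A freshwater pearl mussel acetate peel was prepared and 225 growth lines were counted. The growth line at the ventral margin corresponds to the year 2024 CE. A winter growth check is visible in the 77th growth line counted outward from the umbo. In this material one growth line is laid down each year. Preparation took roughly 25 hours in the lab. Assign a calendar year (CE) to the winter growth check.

225 − 77 = 148 growth lines lie beyond the winter growth check toward the ventral margin.
2024 − 148 = 1876 CE.

1876 CE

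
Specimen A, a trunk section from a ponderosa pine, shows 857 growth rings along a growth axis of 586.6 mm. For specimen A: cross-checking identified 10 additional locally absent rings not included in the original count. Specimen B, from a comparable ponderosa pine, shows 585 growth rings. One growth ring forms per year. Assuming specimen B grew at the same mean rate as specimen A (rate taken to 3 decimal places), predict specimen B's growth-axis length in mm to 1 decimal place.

Specimen A: correcting the raw count gives 857 + 10 = 867 true growth rings.
A: 586.6 mm over 867 years gives 586.6 / 867 ≈ 0.677 mm/yr.
For B, 0.677 mm/year × 585 years = 396.0 mm.

396.0 mm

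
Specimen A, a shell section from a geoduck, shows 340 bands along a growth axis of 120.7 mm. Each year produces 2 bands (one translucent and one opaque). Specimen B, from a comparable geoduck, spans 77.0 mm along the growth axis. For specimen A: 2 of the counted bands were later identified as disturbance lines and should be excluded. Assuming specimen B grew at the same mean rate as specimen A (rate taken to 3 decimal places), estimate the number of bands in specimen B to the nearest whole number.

216 bands

Specimen A: true band count = 340 − 2 = 338.
Specimen A: dividing by 2 bands per year: 338 / 2 = 169 years.
A: 120.7 mm over 169 years gives 120.7 / 169 ≈ 0.714 mm/year.
Specimen B: 77.0 mm / 0.714 mm per year = 107.84 years; at 2 bands per year that is 107.84 × 2 ≈ 216 bands.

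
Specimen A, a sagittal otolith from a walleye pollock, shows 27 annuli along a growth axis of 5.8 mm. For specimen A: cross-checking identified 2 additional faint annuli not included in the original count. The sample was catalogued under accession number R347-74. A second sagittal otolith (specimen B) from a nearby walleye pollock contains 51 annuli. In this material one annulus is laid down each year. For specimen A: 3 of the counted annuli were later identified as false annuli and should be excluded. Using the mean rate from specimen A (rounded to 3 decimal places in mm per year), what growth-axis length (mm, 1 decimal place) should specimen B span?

11.4 mm

Specimen A: true annulus count = 27 − 3 + 2 = 26.
A: Mean rate = 5.8 mm / 26 years ≈ 0.223 mm/yr.
B's length ≈ 0.223 × 51 = 11.4 mm.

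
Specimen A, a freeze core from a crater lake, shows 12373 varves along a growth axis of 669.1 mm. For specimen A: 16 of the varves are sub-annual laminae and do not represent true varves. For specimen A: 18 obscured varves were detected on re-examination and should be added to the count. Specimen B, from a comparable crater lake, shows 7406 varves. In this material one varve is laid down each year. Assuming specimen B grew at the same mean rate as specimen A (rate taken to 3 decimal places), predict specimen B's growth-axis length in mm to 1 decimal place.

Specimen A: after corrections the count is 12373 − 16 + 18 = 12375 varves.
A: Mean rate = 669.1 mm / 12375 years ≈ 0.054 mm per year.
B's length ≈ 0.054 × 7406 = 399.9 mm.

399.9 mm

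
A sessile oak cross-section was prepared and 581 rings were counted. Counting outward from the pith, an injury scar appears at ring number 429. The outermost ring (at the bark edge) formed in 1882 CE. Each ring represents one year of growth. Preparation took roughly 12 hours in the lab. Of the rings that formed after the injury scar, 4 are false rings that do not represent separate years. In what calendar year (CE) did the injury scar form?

Between ring 429 and the bark edge there are 581 − 429 = 152 rings.
Removing the 4 false rings leaves 152 − 4 = 148 true rings beyond the injury scar.
Counting back 148 years from 1882 CE places the injury scar in 1882 − 148 = 1734 CE.

1734 CE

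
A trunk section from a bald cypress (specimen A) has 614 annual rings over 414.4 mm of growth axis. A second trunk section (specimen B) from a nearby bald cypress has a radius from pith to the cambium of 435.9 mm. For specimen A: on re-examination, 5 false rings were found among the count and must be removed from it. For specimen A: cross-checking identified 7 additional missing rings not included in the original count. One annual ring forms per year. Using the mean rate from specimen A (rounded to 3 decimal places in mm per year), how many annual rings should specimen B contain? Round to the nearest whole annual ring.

Specimen A: true annual ring count = 614 − 5 + 7 = 616.
A: Extension rate ≈ 414.4 / 616 = 0.673 mm per year.
Specimen B: 435.9 mm / 0.673 mm per year = 647.70 years ≈ 648 annual rings.

648 annual rings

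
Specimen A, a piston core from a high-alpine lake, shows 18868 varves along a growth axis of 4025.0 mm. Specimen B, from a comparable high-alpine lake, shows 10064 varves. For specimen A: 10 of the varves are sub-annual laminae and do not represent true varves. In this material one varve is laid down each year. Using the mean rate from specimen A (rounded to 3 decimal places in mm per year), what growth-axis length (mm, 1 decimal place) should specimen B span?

Specimen A: true varve count = 18868 − 10 = 18858.
A: 4025.0 mm over 18858 years gives 4025.0 / 18858 ≈ 0.213 mm/yr.
Length of B = 0.213 × 10064 = 2143.6 mm.

2143.6 mm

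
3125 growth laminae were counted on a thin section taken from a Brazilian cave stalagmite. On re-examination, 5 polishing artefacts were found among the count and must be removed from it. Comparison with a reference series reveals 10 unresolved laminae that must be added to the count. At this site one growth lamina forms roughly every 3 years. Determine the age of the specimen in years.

After corrections the count is 3125 − 5 + 10 = 3130 growth laminae.
3130 growth laminae at 3 years each span 3130 × 3 = 9390 years.

9390 years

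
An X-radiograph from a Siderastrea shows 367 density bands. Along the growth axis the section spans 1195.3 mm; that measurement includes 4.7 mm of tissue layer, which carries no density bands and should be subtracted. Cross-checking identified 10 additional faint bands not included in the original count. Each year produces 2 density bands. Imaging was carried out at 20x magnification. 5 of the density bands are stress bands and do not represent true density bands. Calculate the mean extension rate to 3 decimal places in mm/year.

Correcting the raw count gives 367 − 5 + 10 = 372 true density bands.
Dividing by 2 density bands per year: 372 / 2 = 186 years.
Removing the 4.7 mm offcut leaves 1195.3 − 4.7 = 1190.6 mm.
1190.6 mm over 186 years gives 1190.6 / 186 ≈ 6.401 mm/year.

6.401 mm/year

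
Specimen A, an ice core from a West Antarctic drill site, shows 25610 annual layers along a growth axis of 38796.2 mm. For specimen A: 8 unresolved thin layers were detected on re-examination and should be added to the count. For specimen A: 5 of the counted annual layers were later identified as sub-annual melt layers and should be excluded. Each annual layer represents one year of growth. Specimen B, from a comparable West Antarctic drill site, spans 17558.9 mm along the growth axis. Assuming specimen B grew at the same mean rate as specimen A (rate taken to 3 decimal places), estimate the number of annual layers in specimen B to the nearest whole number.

11590 annual layers

Specimen A: after corrections the count is 25610 − 5 + 8 = 25613 annual layers.
A: 38796.2 mm over 25613 years gives 38796.2 / 25613 ≈ 1.515 mm/yr.
Specimen B: 17558.9 mm / 1.515 mm per year = 11590.03 years ≈ 11590 annual layers.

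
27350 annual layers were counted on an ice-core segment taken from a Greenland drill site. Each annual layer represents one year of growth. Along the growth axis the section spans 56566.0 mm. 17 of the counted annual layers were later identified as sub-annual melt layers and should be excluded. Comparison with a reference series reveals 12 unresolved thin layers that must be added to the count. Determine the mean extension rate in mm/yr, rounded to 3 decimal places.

2.069 mm/yr

Correcting the raw count gives 27350 − 17 + 12 = 27345 true annual layers.
Extension rate ≈ 56566.0 / 27345 = 2.069 mm/yr.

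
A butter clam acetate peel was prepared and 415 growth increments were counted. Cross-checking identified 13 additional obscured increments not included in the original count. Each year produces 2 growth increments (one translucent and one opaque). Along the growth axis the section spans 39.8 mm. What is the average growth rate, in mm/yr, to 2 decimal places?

0.19 mm/yr

Adjusted count: 415 + 13 = 428 growth increments.
Dividing by 2 growth increments per year: 428 / 2 = 214 years.
Mean rate = 39.8 mm / 214 years ≈ 0.19 mm/yr.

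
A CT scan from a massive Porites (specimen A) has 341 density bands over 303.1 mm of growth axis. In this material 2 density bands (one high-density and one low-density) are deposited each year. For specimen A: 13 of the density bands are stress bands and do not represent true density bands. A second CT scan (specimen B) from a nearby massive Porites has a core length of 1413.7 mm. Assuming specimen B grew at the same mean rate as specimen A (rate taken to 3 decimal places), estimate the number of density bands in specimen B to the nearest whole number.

Specimen A: adjusted count: 341 − 13 = 328 density bands.
Specimen A: 328 density bands at 2 per year is 328 / 2 = 164 years.
A: 303.1 mm over 164 years gives 303.1 / 164 ≈ 1.848 mm/year.
For B, 1413.7 / 1.848 = 764.99 years; at 2 density bands per year that is 764.99 × 2 ≈ 1530 density bands.

1530 density bands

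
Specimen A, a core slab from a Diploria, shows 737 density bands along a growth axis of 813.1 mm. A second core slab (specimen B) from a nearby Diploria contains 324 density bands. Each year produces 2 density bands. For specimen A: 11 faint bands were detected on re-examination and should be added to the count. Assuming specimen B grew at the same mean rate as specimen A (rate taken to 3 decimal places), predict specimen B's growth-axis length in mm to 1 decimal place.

Specimen A: adjusted count: 737 + 11 = 748 density bands.
Specimen A: dividing by 2 density bands per year: 748 / 2 = 374 years.
A: 813.1 mm over 374 years gives 813.1 / 374 ≈ 2.174 mm/yr.
Specimen B: 324 density bands at 2 per year is 324 / 2 = 162 years. B's length ≈ 2.174 × 162 = 352.2 mm.

352.2 mm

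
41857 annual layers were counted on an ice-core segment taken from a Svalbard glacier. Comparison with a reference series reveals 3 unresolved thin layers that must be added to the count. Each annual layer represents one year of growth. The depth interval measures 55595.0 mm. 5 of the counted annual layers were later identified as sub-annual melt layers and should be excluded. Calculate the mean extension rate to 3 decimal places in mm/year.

1.328 mm/year

Adjusted count: 41857 − 5 + 3 = 41855 annual layers.
Mean rate = 55595.0 mm / 41855 years ≈ 1.328 mm/year.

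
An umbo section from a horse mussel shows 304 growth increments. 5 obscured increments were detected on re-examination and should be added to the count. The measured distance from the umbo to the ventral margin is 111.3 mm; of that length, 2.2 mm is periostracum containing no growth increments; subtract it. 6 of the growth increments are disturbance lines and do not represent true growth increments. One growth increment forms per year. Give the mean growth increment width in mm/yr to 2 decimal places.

0.36 mm/yr

Adjusted count: 304 − 6 + 5 = 303 growth increments.
Net length = 111.3 − 2.2 = 109.1 mm.
Extension rate ≈ 109.1 / 303 = 0.36 mm/yr.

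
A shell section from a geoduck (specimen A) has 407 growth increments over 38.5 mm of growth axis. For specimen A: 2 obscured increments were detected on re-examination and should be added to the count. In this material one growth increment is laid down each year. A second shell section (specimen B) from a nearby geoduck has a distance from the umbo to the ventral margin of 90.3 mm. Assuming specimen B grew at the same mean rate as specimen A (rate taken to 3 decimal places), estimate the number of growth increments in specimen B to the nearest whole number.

Specimen A: after corrections the count is 407 + 2 = 409 growth increments.
A: Extension rate ≈ 38.5 / 409 = 0.094 mm/year.
Specimen B: 90.3 mm / 0.094 mm per year = 960.64 years ≈ 961 growth increments.

961 growth increments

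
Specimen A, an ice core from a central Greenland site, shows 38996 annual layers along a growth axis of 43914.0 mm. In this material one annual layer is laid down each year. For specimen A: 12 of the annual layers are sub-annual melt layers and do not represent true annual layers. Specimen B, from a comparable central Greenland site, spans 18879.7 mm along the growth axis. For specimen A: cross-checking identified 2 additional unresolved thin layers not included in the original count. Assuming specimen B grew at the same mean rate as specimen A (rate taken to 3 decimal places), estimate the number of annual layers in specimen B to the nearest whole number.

16767 annual layers

Specimen A: after corrections the count is 38996 − 12 + 2 = 38986 annual layers.
A: 43914.0 mm over 38986 years gives 43914.0 / 38986 ≈ 1.126 mm per year.
For B, 18879.7 / 1.126 = 16767.05 years ≈ 16767 annual layers.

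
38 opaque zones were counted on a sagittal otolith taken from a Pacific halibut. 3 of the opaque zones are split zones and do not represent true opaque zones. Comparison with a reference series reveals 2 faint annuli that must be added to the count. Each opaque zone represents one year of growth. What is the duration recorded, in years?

37 years

True opaque zone count = 38 − 3 + 2 = 37.
At one opaque zone per year, that is 37 years.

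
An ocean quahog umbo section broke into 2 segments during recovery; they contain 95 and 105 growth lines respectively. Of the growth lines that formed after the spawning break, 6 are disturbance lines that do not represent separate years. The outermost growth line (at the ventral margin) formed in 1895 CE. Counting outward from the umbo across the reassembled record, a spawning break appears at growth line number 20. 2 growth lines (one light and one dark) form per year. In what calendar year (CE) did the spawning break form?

1808 CE

Total growth lines = 95 + 105 = 200.
200 − 20 = 180 growth lines lie beyond the spawning break toward the ventral margin.
180 − 6 false = 174 true growth lines after the spawning break.
Dividing by 2 growth lines per year: 174 / 2 = 87 years.
1895 − 87 = 1808 CE.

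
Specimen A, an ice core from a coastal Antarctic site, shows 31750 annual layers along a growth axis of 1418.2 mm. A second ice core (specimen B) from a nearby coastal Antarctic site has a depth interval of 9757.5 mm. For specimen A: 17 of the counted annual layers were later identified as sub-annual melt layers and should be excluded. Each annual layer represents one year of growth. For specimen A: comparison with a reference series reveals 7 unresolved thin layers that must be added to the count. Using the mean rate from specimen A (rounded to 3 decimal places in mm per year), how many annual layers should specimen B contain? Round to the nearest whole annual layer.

Specimen A: correcting the raw count gives 31750 − 17 + 7 = 31740 true annual layers.
A: Mean rate = 1418.2 mm / 31740 years ≈ 0.045 mm/year.
Specimen B: 9757.5 mm / 0.045 mm per year = 216833.33 years ≈ 216833 annual layers.

216833 annual layers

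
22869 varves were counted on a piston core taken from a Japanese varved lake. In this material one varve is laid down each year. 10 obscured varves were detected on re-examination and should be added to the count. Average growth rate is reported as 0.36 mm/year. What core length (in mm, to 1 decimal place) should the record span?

8236.4 mm

True varve count = 22869 + 10 = 22879.
22879 years at 0.36 mm/year gives 0.36 × 22879 = 8236.4 mm.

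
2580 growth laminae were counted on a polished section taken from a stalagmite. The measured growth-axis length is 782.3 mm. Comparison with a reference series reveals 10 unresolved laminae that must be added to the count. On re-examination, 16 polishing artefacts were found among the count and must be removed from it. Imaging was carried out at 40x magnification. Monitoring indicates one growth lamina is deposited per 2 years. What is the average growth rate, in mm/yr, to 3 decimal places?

0.152 mm/yr

Correcting the raw count gives 2580 − 16 + 10 = 2574 true growth laminae.
Multiplying by 2 years per growth lamina: 2574 × 2 = 5148 years.
782.3 mm over 5148 years gives 782.3 / 5148 ≈ 0.152 mm/yr.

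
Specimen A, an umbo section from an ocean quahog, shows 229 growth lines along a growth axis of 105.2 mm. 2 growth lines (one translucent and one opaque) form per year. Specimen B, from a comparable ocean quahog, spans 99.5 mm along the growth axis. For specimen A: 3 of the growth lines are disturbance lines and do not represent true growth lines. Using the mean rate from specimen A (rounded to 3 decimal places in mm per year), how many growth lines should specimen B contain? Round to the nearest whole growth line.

214 growth lines

Specimen A: after corrections the count is 229 − 3 = 226 growth lines.
Specimen A: 226 growth lines at 2 per year is 226 / 2 = 113 years.
A: 105.2 mm over 113 years gives 105.2 / 113 ≈ 0.931 mm/year.
B spans 99.5 / 0.931 = 106.87 years; at 2 growth lines per year that is 106.87 × 2 ≈ 214 growth lines.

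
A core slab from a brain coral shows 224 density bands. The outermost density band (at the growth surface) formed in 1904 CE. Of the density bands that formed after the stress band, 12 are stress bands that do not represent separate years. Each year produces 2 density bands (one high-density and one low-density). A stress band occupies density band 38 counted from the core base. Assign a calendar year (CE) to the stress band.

1817 CE

Between density band 38 and the growth surface there are 224 − 38 = 186 density bands.
186 − 12 false = 174 true density bands after the stress band.
With 2 density bands per year, 174 / 2 = 87 years.
1904 − 87 = 1817 CE.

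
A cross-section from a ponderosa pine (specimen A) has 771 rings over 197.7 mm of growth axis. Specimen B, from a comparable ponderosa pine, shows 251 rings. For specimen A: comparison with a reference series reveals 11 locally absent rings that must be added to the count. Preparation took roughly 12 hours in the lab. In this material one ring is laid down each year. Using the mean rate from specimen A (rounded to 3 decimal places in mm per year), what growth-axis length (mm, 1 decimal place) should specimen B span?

Specimen A: after corrections the count is 771 + 11 = 782 rings.
A: Extension rate ≈ 197.7 / 782 = 0.253 mm per year.
For B, 0.253 mm/year × 251 years = 63.5 mm.

63.5 mm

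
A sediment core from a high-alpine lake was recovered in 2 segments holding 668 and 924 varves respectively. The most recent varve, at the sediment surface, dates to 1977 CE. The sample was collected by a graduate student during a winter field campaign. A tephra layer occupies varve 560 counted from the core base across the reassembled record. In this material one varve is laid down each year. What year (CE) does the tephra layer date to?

945 CE

Total varves = 668 + 924 = 1592.
1592 − 560 = 1032 varves lie beyond the tephra layer toward the sediment surface.
1977 − 1032 = 945 CE.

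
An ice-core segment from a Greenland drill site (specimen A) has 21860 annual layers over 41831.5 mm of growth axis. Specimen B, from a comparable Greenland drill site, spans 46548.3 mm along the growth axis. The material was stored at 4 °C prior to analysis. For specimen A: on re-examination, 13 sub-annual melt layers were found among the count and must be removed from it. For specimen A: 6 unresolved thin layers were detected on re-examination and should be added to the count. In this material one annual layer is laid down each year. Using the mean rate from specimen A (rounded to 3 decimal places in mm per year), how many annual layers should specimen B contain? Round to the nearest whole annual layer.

24320 annual layers

Specimen A: adjusted count: 21860 − 13 + 6 = 21853 annual layers.
A: Mean rate = 41831.5 mm / 21853 years ≈ 1.914 mm/year.
Specimen B: 46548.3 mm / 1.914 mm per year = 24319.91 years ≈ 24320 annual layers.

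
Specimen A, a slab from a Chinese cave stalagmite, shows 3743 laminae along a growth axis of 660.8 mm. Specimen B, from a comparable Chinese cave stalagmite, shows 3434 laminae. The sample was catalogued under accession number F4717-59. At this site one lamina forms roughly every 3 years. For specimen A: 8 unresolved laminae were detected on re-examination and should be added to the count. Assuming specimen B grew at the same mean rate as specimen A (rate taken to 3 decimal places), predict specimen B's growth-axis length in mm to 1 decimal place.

607.8 mm

Specimen A: after corrections the count is 3743 + 8 = 3751 laminae.
Specimen A: at 3 years per lamina, 3751 × 3 = 11253 years.
A: Extension rate ≈ 660.8 / 11253 = 0.059 mm per year.
Specimen B: at 3 years per lamina, 3434 × 3 = 10302 years. Length of B = 0.059 × 10302 = 607.8 mm.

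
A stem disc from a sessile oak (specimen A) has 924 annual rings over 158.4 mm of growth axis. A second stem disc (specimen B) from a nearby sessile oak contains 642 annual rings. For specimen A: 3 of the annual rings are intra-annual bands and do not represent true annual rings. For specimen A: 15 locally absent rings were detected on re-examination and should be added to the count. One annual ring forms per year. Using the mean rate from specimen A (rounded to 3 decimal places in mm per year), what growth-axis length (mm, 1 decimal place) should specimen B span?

Specimen A: true annual ring count = 924 − 3 + 15 = 936.
A: 158.4 mm over 936 years gives 158.4 / 936 ≈ 0.169 mm per year.
For B, 0.169 mm/year × 642 years = 108.5 mm.

108.5 mm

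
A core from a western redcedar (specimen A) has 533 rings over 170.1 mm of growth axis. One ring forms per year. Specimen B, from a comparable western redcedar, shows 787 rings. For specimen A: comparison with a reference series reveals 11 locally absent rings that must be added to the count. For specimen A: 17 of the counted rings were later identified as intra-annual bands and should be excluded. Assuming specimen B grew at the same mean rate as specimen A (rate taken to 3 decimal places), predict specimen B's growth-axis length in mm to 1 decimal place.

254.2 mm

Specimen A: true ring count = 533 − 17 + 11 = 527.
A: Extension rate ≈ 170.1 / 527 = 0.323 mm/year.
Length of B = 0.323 × 787 = 254.2 mm.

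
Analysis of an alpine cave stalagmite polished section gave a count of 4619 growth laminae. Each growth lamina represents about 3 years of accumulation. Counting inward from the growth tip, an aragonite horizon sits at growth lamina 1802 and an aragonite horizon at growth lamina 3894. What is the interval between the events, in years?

The two markers are separated by 3894 − 1802 = 2092 growth laminae.
At 3 years per growth lamina, 2092 × 3 = 6276 years.

6276 years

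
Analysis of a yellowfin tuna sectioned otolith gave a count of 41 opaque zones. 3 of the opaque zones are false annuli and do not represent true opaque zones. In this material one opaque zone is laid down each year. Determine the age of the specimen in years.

Correcting the raw count gives 41 − 3 = 38 true opaque zones.
One opaque zone per year makes the duration 38 years.

38 yr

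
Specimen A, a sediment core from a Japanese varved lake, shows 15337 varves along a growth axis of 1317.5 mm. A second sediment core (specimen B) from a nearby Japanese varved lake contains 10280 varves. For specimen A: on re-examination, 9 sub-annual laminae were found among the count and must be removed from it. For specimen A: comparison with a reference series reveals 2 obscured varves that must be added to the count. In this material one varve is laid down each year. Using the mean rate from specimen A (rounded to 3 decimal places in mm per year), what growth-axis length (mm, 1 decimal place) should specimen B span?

884.1 mm

Specimen A: after corrections the count is 15337 − 9 + 2 = 15330 varves.
A: Mean rate = 1317.5 mm / 15330 years ≈ 0.086 mm per year.
Length of B = 0.086 × 10280 = 884.1 mm.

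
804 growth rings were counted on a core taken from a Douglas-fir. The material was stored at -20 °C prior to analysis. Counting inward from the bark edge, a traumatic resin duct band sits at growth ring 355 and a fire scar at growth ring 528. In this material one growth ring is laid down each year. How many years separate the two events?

173 years

The two markers are separated by 528 − 355 = 173 growth rings.
At one growth ring per year, 173 years elapsed between them.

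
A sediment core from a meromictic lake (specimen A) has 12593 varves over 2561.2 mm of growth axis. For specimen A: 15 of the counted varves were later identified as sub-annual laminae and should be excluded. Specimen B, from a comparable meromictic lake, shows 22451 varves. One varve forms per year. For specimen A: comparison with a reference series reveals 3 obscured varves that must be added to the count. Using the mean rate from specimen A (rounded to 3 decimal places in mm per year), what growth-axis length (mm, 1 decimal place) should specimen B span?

Specimen A: adjusted count: 12593 − 15 + 3 = 12581 varves.
A: Extension rate ≈ 2561.2 / 12581 = 0.204 mm/yr.
Length of B = 0.204 × 22451 = 4580.0 mm.

4580.0 mm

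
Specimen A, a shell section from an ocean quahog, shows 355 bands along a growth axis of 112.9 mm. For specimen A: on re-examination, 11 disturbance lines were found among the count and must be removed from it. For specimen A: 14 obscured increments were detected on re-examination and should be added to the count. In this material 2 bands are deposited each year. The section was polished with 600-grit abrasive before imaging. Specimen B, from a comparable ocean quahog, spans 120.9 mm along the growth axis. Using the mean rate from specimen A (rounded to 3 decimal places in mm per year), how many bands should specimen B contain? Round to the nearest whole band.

383 bands

Specimen A: adjusted count: 355 − 11 + 14 = 358 bands.
Specimen A: 358 bands at 2 per year is 358 / 2 = 179 years.
A: 112.9 mm over 179 years gives 112.9 / 179 ≈ 0.631 mm/yr.
For B, 120.9 / 0.631 = 191.60 years; at 2 bands per year that is 191.60 × 2 ≈ 383 bands.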